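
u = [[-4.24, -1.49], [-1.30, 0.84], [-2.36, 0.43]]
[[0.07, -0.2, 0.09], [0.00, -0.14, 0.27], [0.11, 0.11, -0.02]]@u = [[-0.25, -0.23], [-0.46, -0.00], [-0.56, -0.08]]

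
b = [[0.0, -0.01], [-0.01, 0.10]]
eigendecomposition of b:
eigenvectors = [[-1.00, 0.10], [-0.1, -1.00]]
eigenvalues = [-0.0, 0.1]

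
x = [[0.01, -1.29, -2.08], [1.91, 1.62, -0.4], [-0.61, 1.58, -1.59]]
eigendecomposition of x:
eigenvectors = [[-0.10+0.63j, -0.10-0.63j, 0.58+0.00j], [(0.69+0j), 0.69-0.00j, -0.19+0.00j], [(0.21-0.28j), 0.21+0.28j, 0.79+0.00j]]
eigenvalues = [(1.23+1.92j), (1.23-1.92j), (-2.42+0j)]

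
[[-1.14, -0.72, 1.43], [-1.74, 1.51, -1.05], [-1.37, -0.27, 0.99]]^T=[[-1.14, -1.74, -1.37], [-0.72, 1.51, -0.27], [1.43, -1.05, 0.99]]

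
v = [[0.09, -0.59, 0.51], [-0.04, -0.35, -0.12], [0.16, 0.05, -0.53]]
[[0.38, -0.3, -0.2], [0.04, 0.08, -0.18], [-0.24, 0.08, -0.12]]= v @ [[0.01, -0.87, -0.25],[-0.27, 0.01, 0.47],[0.43, -0.42, 0.2]]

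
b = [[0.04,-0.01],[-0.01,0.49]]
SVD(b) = [[-0.02, 1.00], [1.00, 0.02]] @ diag([0.49022211259110415, 0.03977788740889584]) @ [[-0.02,1.00],[1.00,0.02]]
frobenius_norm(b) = 0.49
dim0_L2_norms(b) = [0.04, 0.49]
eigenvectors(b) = [[-1.0, 0.02], [-0.02, -1.0]]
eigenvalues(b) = [0.04, 0.49]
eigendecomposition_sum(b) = [[0.04, 0.0], [0.00, 0.00]] + [[0.0, -0.01], [-0.01, 0.49]]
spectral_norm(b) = 0.49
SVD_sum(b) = [[0.0, -0.01], [-0.01, 0.49]] + [[0.04, 0.0], [0.0, 0.00]]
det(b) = 0.02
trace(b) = 0.53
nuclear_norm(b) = 0.53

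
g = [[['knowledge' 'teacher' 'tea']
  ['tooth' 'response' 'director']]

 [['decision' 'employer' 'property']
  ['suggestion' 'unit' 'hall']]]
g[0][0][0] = 'knowledge'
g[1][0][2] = 'property'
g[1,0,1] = 'employer'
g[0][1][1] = 'response'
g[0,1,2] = 'director'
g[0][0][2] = 'tea'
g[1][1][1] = 'unit'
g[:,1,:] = [['tooth', 'response', 'director'], ['suggestion', 'unit', 'hall']]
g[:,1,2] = ['director', 'hall']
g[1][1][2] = 'hall'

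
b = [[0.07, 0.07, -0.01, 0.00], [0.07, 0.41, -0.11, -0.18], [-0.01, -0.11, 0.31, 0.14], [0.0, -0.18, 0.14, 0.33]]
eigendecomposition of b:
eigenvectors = [[0.09, 0.95, 0.21, 0.23], [0.67, -0.27, 0.64, 0.25], [-0.46, 0.02, 0.70, -0.55], [-0.58, -0.18, 0.22, 0.76]]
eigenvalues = [0.65, 0.05, 0.25, 0.17]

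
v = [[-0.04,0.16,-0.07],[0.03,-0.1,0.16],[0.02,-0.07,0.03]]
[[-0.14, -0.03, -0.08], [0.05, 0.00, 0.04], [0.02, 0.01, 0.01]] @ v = [[0.00, -0.01, 0.00], [-0.0, 0.01, -0.00], [-0.0, 0.0, 0.00]]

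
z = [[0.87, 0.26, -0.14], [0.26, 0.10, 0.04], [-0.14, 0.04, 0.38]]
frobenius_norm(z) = 1.04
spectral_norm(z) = 0.97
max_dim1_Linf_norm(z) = 0.87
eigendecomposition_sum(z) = [[0.86, 0.25, -0.19], [0.25, 0.07, -0.05], [-0.19, -0.05, 0.04]] + [[0.0, -0.00, 0.0], [-0.0, 0.0, -0.0], [0.00, -0.00, 0.0]] + [[0.01,0.01,0.05], [0.01,0.03,0.09], [0.05,0.09,0.34]]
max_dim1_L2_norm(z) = 0.92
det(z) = 0.00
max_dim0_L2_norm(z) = 0.92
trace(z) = 1.35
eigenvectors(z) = [[0.94, 0.31, 0.13], [0.27, -0.93, 0.26], [-0.2, 0.21, 0.96]]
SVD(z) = [[-0.94,-0.13,0.31], [-0.27,-0.26,-0.93], [0.20,-0.96,0.21]] @ diag([0.9749358016104529, 0.3720092065568888, 0.003054991832658311]) @ [[-0.94, -0.27, 0.2], [-0.13, -0.26, -0.96], [0.31, -0.93, 0.21]]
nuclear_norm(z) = 1.35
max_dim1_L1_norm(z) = 1.27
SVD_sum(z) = [[0.86, 0.25, -0.19], [0.25, 0.07, -0.05], [-0.19, -0.05, 0.04]] + [[0.01,0.01,0.05], [0.01,0.03,0.09], [0.05,0.09,0.34]] + [[0.00,-0.00,0.0], [-0.0,0.00,-0.00], [0.00,-0.00,0.0]]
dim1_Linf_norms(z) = [0.87, 0.26, 0.38]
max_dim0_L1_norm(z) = 1.27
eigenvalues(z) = [0.97, 0.0, 0.37]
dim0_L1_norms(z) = [1.27, 0.4, 0.56]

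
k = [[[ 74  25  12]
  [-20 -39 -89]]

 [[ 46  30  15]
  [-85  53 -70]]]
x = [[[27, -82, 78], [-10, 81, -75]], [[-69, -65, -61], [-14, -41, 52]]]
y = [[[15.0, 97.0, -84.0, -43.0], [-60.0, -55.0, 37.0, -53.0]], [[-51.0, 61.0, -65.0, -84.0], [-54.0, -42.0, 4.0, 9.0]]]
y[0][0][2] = -84.0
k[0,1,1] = -39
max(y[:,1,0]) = -54.0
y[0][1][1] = -55.0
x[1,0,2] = -61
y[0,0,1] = 97.0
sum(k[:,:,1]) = 69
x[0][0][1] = -82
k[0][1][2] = -89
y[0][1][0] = -60.0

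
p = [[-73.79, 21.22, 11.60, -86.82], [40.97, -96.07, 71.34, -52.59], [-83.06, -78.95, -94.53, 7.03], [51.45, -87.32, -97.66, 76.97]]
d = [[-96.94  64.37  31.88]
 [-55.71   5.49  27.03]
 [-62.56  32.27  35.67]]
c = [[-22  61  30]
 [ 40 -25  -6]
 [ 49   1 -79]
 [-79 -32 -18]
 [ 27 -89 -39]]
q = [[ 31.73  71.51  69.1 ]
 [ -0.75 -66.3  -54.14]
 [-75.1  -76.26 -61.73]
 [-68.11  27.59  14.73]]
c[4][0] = 27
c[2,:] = [49, 1, -79]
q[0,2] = 69.1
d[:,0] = [-96.94, -55.71, -62.56]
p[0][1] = 21.22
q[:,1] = [71.51, -66.3, -76.26, 27.59]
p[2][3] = 7.03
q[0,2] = 69.1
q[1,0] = -0.75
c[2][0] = 49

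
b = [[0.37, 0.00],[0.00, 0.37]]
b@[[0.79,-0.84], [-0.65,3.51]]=[[0.29, -0.31], [-0.24, 1.3]]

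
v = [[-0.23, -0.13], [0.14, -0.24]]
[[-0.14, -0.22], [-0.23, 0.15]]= v @ [[0.06, 1.0], [1.00, -0.06]]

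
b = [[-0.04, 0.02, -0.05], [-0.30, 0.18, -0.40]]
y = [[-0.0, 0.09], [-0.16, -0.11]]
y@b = [[-0.03, 0.02, -0.04], [0.04, -0.02, 0.05]]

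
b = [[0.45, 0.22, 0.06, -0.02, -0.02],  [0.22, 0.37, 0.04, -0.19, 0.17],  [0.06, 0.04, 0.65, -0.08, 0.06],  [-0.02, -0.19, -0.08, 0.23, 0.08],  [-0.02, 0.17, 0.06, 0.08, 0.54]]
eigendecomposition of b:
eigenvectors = [[0.31, -0.63, 0.42, 0.53, 0.22], [-0.63, 0.36, 0.52, 0.21, 0.39], [-0.10, -0.08, 0.59, -0.20, -0.77], [-0.63, -0.68, -0.22, -0.29, 0.06], [0.31, -0.06, 0.38, -0.74, 0.45]]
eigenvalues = [-0.0, 0.31, 0.8, 0.55, 0.58]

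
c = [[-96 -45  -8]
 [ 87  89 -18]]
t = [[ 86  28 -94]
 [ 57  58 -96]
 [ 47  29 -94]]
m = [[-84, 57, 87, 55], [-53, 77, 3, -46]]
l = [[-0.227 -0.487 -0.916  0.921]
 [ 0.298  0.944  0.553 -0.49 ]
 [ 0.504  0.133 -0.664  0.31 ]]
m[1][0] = -53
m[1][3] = -46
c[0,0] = -96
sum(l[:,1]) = 0.59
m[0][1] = 57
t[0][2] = -94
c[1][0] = 87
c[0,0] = -96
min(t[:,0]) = 47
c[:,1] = [-45, 89]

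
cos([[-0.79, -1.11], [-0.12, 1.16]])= [[0.65,0.17], [0.02,0.35]]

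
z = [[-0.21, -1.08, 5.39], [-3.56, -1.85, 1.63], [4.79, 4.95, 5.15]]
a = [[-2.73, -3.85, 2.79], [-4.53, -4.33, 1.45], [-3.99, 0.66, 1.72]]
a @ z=[[27.64, 23.88, -6.62], [23.31, 20.08, -24.01], [6.73, 11.6, -11.57]]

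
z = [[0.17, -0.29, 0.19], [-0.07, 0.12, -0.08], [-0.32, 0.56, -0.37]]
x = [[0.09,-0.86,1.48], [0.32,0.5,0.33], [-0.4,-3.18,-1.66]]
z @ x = [[-0.15, -0.9, -0.16], [0.06, 0.37, 0.07], [0.30, 1.73, 0.33]]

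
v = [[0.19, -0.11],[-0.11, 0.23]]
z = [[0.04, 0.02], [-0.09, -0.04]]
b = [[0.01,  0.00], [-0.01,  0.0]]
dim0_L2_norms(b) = [0.01, 0.0]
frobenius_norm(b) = 0.01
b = z @ v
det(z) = 0.00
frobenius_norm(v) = 0.34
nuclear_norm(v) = 0.42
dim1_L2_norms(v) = [0.22, 0.25]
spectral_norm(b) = 0.01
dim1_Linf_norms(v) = [0.19, 0.23]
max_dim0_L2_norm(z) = 0.1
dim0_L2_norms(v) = [0.22, 0.25]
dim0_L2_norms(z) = [0.1, 0.04]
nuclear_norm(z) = 0.11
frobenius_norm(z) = 0.11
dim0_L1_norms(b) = [0.02, 0.0]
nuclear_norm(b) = 0.01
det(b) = 0.00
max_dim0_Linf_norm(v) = 0.23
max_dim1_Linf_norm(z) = 0.09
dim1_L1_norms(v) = [0.3, 0.34]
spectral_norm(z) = 0.11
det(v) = 0.03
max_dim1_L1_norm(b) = 0.01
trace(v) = 0.42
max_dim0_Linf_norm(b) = 0.01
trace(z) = 0.00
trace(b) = 0.01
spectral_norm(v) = 0.32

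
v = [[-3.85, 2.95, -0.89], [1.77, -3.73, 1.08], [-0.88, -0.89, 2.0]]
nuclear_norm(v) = 9.91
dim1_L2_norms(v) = [4.93, 4.27, 2.36]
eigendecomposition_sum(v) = [[-3.26, 3.73, -0.86], [2.47, -2.82, 0.65], [-0.08, 0.1, -0.02]] + [[-0.62, -0.82, 0.1], [-0.62, -0.81, 0.1], [-0.32, -0.43, 0.05]] + [[0.03, 0.04, -0.13],  [-0.08, -0.10, 0.34],  [-0.47, -0.56, 1.97]]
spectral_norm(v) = 6.37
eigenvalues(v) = [-6.11, -1.38, 1.91]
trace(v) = -5.58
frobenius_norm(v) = 6.94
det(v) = 16.10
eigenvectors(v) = [[0.8, -0.67, -0.07], [-0.60, -0.66, 0.17], [0.02, -0.35, 0.98]]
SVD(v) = [[-0.75, -0.37, -0.54], [0.65, -0.31, -0.7], [0.09, -0.87, 0.48]] @ diag([6.372239663618249, 2.5515007664358733, 0.9900532855798808]) @ [[0.62, -0.74, 0.25], [0.65, 0.32, -0.69], [0.43, 0.59, 0.69]]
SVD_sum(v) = [[-3.00, 3.57, -1.18],[2.58, -3.07, 1.01],[0.38, -0.45, 0.15]] + [[-0.62, -0.31, 0.65],[-0.51, -0.25, 0.54],[-1.46, -0.72, 1.53]] + [[-0.23,  -0.31,  -0.37],  [-0.30,  -0.4,  -0.47],  [0.20,  0.28,  0.32]]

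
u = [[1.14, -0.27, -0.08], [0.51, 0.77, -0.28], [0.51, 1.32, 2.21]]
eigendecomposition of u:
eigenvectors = [[0.01+0.00j, -0.21-0.20j, -0.21+0.20j],[0.25+0.00j, (-0.52+0.3j), -0.52-0.30j],[(-0.97+0j), (0.74+0j), (0.74-0j)]]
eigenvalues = [(1.86+0j), (1.13+0.4j), (1.13-0.4j)]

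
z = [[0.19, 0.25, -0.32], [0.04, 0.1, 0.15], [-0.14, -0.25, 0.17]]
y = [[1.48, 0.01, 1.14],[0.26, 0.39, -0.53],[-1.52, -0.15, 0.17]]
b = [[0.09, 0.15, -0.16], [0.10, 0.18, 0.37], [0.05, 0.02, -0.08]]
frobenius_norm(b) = 0.49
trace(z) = 0.46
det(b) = 0.00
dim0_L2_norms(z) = [0.24, 0.37, 0.39]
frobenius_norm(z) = 0.59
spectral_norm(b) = 0.43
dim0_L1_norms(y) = [3.26, 0.55, 1.84]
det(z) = 0.00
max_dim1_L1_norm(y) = 2.63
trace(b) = 0.19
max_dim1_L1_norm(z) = 0.76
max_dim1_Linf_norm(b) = 0.37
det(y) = 0.62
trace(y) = 2.04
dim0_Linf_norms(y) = [1.52, 0.39, 1.14]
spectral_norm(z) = 0.55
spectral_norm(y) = 2.25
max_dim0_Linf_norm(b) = 0.37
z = y @ b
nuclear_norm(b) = 0.70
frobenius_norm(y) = 2.52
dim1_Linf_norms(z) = [0.32, 0.15, 0.25]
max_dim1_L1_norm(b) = 0.65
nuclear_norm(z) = 0.77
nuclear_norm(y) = 3.61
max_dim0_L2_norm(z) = 0.39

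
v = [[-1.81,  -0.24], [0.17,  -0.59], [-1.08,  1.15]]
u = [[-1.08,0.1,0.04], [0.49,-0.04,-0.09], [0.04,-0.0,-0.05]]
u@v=[[1.93, 0.25],[-0.8, -0.20],[-0.02, -0.07]]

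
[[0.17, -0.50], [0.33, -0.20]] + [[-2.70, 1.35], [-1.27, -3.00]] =[[-2.53,0.85],[-0.94,-3.20]]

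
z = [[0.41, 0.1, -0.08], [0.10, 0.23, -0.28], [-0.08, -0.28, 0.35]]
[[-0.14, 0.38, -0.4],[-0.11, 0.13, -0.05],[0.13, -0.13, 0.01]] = z@ [[-0.26, 0.87, -0.95], [-0.28, 0.4, -0.80], [0.08, 0.16, -0.82]]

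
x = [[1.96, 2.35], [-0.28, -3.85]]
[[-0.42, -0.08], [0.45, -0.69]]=x @ [[-0.08, -0.28], [-0.11, 0.20]]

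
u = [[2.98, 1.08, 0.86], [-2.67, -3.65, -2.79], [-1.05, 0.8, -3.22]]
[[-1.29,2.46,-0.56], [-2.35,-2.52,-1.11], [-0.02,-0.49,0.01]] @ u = [[-9.82, -10.82, -6.17], [0.89, 5.77, 8.58], [1.24, 1.77, 1.32]]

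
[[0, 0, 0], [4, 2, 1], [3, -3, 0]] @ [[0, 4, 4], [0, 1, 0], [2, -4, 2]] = [[0, 0, 0], [2, 14, 18], [0, 9, 12]]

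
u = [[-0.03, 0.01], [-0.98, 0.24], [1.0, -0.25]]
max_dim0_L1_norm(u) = 2.01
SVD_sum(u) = [[-0.03,0.01], [-0.98,0.24], [1.00,-0.25]] + [[0.0, 0.00],[-0.0, -0.0],[-0.0, -0.00]]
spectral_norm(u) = 1.44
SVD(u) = [[-0.02, 0.58], [-0.70, -0.59], [0.71, -0.56]] @ diag([1.4427341192923353, 0.004273292614541777]) @ [[0.97, -0.24],[0.24, 0.97]]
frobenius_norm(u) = 1.44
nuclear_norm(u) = 1.45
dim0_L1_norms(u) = [2.01, 0.5]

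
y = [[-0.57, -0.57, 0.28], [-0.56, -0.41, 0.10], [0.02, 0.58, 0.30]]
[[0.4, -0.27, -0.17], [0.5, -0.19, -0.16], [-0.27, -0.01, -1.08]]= y @ [[-0.94, 0.18, 1.02], [-0.09, 0.14, -1.30], [-0.66, -0.31, -1.17]]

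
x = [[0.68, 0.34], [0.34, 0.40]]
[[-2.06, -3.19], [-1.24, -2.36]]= x @ [[-2.58, -3.03], [-0.90, -3.32]]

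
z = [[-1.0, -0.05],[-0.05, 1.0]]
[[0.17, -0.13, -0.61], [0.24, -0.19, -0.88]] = z@[[-0.18, 0.14, 0.65], [0.23, -0.18, -0.85]]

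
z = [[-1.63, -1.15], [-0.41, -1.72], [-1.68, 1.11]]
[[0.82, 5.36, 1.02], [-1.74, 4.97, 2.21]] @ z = [[-5.25,  -9.03], [-2.91,  -4.09]]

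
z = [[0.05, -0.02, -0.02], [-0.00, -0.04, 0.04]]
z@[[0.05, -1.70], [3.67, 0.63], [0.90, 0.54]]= [[-0.09, -0.11],[-0.11, -0.0]]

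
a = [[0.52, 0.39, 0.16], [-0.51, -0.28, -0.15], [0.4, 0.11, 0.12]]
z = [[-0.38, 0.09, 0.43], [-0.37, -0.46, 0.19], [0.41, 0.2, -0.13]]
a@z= [[-0.28, -0.1, 0.28], [0.24, 0.05, -0.25], [-0.14, 0.01, 0.18]]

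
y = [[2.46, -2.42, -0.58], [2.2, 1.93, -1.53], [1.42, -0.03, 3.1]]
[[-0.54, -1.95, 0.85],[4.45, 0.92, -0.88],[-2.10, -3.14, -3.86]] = y@[[0.53, -0.52, -0.53], [0.98, 0.46, -0.65], [-0.91, -0.77, -1.01]]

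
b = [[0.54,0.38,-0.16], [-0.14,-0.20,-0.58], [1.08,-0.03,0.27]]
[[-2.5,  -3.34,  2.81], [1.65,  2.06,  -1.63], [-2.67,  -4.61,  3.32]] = b @ [[-2.32, -4.04, 2.96], [-3.7, -3.61, 3.56], [-1.01, -1.33, 0.87]]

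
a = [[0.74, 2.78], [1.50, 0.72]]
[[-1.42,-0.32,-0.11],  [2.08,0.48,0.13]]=a @ [[1.87, 0.43, 0.12],[-1.01, -0.23, -0.07]]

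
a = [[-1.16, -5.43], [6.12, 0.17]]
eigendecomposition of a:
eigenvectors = [[(0.08-0.68j), (0.08+0.68j)], [(-0.73+0j), (-0.73-0j)]]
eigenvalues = [(-0.49+5.73j), (-0.49-5.73j)]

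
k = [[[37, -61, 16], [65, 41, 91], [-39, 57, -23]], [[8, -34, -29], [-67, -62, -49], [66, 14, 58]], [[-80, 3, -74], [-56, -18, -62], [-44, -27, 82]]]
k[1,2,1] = 14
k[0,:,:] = [[37, -61, 16], [65, 41, 91], [-39, 57, -23]]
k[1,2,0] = 66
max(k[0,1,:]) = 91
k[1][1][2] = -49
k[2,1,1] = -18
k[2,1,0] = -56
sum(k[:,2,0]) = -17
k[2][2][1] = -27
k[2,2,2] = 82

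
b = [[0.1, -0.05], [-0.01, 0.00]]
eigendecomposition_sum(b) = [[0.10, -0.05], [-0.01, 0.00]] + [[-0.00, -0.00], [-0.0, -0.00]]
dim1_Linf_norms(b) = [0.1, 0.01]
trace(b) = 0.10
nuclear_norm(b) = 0.12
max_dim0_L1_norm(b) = 0.11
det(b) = -0.00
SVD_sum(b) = [[0.1, -0.05], [-0.01, 0.00]] + [[-0.00,-0.00], [-0.00,-0.0]]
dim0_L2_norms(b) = [0.1, 0.05]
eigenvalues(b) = [0.1, -0.0]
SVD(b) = [[-1.00, 0.08], [0.08, 1.00]] @ diag([0.11216116701979806, 0.0044578708771079644]) @ [[-0.90, 0.44], [-0.44, -0.9]]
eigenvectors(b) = [[1.0,0.43], [-0.10,0.90]]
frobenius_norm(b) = 0.11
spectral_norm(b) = 0.11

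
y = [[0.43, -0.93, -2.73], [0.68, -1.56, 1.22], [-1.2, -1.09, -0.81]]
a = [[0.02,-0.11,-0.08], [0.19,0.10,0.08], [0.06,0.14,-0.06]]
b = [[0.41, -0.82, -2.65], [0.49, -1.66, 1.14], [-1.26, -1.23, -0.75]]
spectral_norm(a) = 0.26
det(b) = 9.10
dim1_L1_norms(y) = [4.09, 3.46, 3.1]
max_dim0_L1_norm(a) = 0.35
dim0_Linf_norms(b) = [1.26, 1.66, 2.65]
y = a + b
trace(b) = -2.00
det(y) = 9.10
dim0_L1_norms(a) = [0.27, 0.35, 0.22]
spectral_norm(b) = 3.04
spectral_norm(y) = 3.17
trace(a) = 0.06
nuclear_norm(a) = 0.50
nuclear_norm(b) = 6.58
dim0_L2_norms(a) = [0.2, 0.2, 0.13]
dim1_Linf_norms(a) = [0.11, 0.19, 0.14]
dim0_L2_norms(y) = [1.44, 2.12, 3.1]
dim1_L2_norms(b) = [2.8, 2.07, 1.91]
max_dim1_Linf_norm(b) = 2.65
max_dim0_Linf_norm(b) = 2.65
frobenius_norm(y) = 4.02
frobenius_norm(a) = 0.31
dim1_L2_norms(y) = [2.92, 2.09, 1.81]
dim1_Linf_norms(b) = [2.65, 1.66, 1.26]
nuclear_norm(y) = 6.61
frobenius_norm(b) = 3.98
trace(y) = -1.94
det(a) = -0.00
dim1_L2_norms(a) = [0.14, 0.23, 0.16]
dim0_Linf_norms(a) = [0.19, 0.14, 0.08]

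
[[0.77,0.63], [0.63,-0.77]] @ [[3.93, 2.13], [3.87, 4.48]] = [[5.46, 4.46], [-0.50, -2.11]]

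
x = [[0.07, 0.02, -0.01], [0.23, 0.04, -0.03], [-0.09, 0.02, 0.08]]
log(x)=[[(-3.01+1.42j),  0.33-0.52j,  -0.10-0.02j], [3.53-4.75j,  (-3.4+1.75j),  (-0.32+0.05j)], [-1.51+2.38j,  0.42-0.88j,  -2.54-0.03j]]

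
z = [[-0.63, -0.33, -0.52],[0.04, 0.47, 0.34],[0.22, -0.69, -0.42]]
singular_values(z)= [1.17, 0.67, 0.02]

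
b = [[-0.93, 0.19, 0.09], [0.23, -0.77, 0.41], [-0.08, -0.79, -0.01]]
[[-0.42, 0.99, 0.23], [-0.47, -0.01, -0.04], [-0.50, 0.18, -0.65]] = b@[[0.53, -1.06, 0.05], [0.58, -0.13, 0.80], [-0.36, 0.32, 1.38]]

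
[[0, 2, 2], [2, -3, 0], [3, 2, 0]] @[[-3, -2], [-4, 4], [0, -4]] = [[-8, 0], [6, -16], [-17, 2]]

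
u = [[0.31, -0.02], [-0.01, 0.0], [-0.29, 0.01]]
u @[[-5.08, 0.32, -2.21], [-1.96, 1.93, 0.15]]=[[-1.54, 0.06, -0.69], [0.05, -0.0, 0.02], [1.45, -0.07, 0.64]]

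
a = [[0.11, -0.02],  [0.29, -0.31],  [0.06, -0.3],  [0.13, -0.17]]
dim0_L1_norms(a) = [0.59, 0.8]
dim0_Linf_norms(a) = [0.29, 0.31]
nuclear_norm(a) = 0.71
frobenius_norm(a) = 0.58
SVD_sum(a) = [[0.05, -0.07], [0.24, -0.35], [0.16, -0.23], [0.12, -0.18]] + [[0.06, 0.05], [0.05, 0.04], [-0.10, -0.07], [0.01, 0.01]]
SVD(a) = [[-0.14,  0.5],[-0.76,  0.39],[-0.51,  -0.77],[-0.39,  0.06]] @ diag([0.5542209093691968, 0.1579214476186835]) @ [[-0.57, 0.82], [0.82, 0.57]]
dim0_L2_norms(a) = [0.34, 0.46]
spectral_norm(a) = 0.55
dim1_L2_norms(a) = [0.11, 0.42, 0.31, 0.21]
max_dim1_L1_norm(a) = 0.6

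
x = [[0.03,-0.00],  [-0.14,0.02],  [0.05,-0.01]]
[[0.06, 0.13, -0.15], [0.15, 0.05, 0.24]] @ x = [[-0.02, 0.0], [0.01, -0.00]]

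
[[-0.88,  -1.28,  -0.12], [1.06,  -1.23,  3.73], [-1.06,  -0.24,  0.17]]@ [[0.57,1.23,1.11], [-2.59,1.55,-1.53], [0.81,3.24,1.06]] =[[2.72, -3.46, 0.85],[6.81, 11.48, 7.01],[0.16, -1.12, -0.63]]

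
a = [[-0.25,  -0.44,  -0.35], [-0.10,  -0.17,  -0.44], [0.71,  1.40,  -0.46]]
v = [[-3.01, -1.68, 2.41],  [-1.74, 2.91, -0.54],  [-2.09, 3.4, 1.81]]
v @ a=[[2.63, 4.98, 0.68], [-0.24, -0.49, -0.42], [1.47, 2.88, -1.6]]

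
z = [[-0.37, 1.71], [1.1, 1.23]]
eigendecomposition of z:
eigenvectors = [[-0.91,-0.58],[0.42,-0.81]]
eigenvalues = [-1.16, 2.02]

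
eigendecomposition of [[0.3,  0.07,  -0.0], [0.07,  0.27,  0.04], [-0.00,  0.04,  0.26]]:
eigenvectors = [[-0.72, 0.49, 0.5], [-0.65, -0.21, -0.73], [-0.25, -0.85, 0.46]]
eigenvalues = [0.36, 0.27, 0.2]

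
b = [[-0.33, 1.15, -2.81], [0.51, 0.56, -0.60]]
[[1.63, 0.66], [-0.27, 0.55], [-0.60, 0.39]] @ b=[[-0.20, 2.24, -4.98], [0.37, -0.0, 0.43], [0.40, -0.47, 1.45]]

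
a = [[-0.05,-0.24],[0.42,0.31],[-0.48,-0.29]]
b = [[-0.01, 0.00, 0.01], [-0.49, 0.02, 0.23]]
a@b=[[0.12, -0.00, -0.06], [-0.16, 0.01, 0.08], [0.15, -0.01, -0.07]]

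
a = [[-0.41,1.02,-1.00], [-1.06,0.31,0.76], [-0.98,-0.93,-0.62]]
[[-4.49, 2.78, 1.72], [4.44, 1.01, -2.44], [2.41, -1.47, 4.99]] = a@ [[-2.47, -0.48, -0.85], [-2.18, 2.27, -2.12], [3.28, -0.27, -3.53]]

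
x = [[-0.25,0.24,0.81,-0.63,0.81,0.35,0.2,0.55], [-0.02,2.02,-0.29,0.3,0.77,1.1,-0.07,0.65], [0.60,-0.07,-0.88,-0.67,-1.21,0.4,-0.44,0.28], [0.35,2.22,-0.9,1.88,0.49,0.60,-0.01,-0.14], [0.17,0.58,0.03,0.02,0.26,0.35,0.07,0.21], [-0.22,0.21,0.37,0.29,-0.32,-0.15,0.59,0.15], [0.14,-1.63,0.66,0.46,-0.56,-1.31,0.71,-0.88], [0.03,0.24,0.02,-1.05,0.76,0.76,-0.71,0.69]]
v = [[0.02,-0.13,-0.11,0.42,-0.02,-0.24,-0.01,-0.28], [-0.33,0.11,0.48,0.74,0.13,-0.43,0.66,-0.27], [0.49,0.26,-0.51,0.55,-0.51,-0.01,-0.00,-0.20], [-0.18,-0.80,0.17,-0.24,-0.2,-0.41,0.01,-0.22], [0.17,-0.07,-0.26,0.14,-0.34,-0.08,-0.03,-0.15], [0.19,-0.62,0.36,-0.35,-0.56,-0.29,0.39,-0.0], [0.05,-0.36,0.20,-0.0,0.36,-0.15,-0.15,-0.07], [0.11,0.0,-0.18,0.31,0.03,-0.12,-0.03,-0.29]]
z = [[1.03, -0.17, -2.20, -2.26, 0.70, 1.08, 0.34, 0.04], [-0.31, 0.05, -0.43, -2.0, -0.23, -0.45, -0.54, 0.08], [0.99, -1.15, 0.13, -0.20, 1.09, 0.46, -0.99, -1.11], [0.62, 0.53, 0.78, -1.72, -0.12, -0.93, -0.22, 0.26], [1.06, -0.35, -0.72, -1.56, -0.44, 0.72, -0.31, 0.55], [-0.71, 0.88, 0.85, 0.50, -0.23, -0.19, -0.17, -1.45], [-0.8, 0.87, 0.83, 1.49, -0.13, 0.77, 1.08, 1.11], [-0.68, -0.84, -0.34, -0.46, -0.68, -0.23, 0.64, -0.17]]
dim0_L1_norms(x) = [1.78, 7.21, 3.96, 5.3, 5.18, 5.02, 2.8, 3.55]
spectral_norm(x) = 4.44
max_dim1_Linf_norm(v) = 0.8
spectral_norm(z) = 5.02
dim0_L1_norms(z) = [6.2, 4.84, 6.28, 10.19, 3.62, 4.83, 4.29, 4.77]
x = z @ v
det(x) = 0.00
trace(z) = -0.23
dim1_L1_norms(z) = [7.82, 4.09, 6.12, 5.18, 5.71, 4.98, 7.08, 4.04]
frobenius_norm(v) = 2.49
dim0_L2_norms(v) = [0.68, 1.12, 0.9, 1.15, 0.94, 0.73, 0.78, 0.59]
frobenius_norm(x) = 5.80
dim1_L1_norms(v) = [1.23, 3.15, 2.53, 2.23, 1.24, 2.76, 1.34, 1.07]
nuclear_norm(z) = 16.39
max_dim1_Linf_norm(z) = 2.26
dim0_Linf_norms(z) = [1.06, 1.15, 2.2, 2.26, 1.09, 1.08, 1.08, 1.45]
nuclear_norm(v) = 5.25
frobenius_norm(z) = 6.96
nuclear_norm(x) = 11.00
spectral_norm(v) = 1.50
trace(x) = 4.28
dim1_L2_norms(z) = [3.58, 2.2, 2.44, 2.29, 2.3, 2.11, 2.7, 1.56]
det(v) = -0.00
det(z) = 57.47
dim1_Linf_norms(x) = [0.81, 2.02, 1.21, 2.22, 0.58, 0.59, 1.63, 1.05]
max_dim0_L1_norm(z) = 10.19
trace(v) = -1.69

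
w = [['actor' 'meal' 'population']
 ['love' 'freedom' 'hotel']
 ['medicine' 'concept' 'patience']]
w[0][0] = 'actor'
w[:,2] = ['population', 'hotel', 'patience']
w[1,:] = ['love', 'freedom', 'hotel']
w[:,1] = ['meal', 'freedom', 'concept']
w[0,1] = 'meal'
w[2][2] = 'patience'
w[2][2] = 'patience'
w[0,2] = 'population'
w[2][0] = 'medicine'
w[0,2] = 'population'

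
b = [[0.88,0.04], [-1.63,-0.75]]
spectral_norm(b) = 1.98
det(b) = -0.59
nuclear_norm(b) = 2.28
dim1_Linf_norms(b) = [0.88, 1.63]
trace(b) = 0.13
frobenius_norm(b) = 2.00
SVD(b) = [[-0.42, 0.91], [0.91, 0.42]] @ diag([1.9760558726692699, 0.30100363467786956]) @ [[-0.94, -0.35],  [0.35, -0.94]]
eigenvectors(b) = [[0.7, -0.03], [-0.72, 1.0]]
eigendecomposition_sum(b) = [[0.86, 0.02],[-0.88, -0.02]] + [[0.02,0.02], [-0.75,-0.73]]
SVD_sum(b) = [[0.78, 0.3], [-1.67, -0.63]] + [[0.10, -0.26], [0.04, -0.12]]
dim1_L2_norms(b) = [0.88, 1.79]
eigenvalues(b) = [0.84, -0.71]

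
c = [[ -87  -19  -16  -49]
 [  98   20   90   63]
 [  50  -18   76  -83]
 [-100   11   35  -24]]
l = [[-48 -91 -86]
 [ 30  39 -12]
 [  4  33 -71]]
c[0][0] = -87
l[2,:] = [4, 33, -71]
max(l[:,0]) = 30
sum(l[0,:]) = -225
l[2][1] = 33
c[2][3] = -83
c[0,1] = -19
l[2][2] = -71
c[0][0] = -87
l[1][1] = 39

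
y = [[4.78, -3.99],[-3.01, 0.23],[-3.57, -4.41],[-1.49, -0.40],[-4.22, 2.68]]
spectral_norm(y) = 8.49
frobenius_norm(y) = 10.37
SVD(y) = [[-0.71, -0.24], [0.33, -0.19], [0.14, -0.93], [0.14, -0.17], [0.59, 0.08]] @ diag([8.490340759704813, 5.946386615760456]) @ [[-0.89,0.45], [0.45,0.89]]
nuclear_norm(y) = 14.44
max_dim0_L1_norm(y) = 17.07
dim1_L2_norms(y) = [6.23, 3.02, 5.67, 1.54, 5.0]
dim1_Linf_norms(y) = [4.78, 3.01, 4.41, 1.49, 4.22]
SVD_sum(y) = [[5.42, -2.72], [-2.5, 1.25], [-1.08, 0.54], [-1.03, 0.52], [-4.44, 2.23]] + [[-0.64, -1.27],[-0.51, -1.02],[-2.49, -4.95],[-0.46, -0.92],[0.22, 0.45]]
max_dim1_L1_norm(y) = 8.77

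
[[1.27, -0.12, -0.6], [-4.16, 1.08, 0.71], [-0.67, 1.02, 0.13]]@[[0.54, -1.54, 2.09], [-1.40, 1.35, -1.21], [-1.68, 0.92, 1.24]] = [[1.86, -2.67, 2.06], [-4.95, 8.52, -9.12], [-2.01, 2.53, -2.47]]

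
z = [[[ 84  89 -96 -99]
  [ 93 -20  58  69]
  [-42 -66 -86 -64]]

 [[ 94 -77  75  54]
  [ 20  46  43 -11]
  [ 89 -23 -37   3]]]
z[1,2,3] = 3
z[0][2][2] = -86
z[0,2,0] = -42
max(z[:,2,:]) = 89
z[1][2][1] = -23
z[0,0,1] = 89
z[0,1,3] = 69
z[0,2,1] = -66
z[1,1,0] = 20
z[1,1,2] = 43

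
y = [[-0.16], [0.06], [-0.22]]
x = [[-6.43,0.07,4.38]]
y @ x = [[1.03, -0.01, -0.7], [-0.39, 0.00, 0.26], [1.41, -0.02, -0.96]]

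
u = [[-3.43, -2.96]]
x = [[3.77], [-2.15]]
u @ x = [[-6.57]]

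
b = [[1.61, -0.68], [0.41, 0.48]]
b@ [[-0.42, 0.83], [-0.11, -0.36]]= [[-0.6, 1.58], [-0.22, 0.17]]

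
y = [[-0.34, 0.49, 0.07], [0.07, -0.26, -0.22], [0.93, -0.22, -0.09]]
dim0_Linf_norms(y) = [0.93, 0.49, 0.22]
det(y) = -0.07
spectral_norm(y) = 1.09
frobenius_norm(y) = 1.18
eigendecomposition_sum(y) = [[-0.33+0.00j, 0.35-0.00j, 0.14+0.00j], [(0.25-0j), -0.26+0.00j, (-0.1-0j)], [(0.51-0j), -0.54+0.00j, (-0.21-0j)]] + [[-0.00+0.09j, (0.07+0.05j), (-0.04+0.03j)],[-0.09+0.06j, 0.1j, -0.06-0.01j],[(0.21+0.05j), 0.16-0.13j, 0.06+0.10j]] + [[-0.00-0.09j, 0.07-0.05j, (-0.04-0.03j)], [(-0.09-0.06j), 0.00-0.10j, -0.06+0.01j], [0.21-0.05j, (0.16+0.13j), (0.06-0.1j)]]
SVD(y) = [[-0.48, 0.64, 0.60], [0.19, -0.59, 0.79], [0.86, 0.49, 0.16]] @ diag([1.092574873300226, 0.4303417530592769, 0.15487453569539247]) @ [[0.89, -0.43, -0.14], [0.45, 0.84, 0.3], [0.01, 0.33, -0.94]]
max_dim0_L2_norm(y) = 0.99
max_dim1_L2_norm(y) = 0.96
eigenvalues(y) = [(-0.81+0j), (0.06+0.29j), (0.06-0.29j)]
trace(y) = -0.69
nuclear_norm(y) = 1.68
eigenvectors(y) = [[-0.51+0.00j, (-0.07-0.34j), (-0.07+0.34j)], [0.38+0.00j, (0.27-0.32j), 0.27+0.32j], [(0.77+0j), (-0.84+0j), -0.84-0.00j]]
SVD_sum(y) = [[-0.47, 0.23, 0.07],[0.18, -0.09, -0.03],[0.83, -0.40, -0.13]] + [[0.13, 0.23, 0.08], [-0.11, -0.21, -0.08], [0.10, 0.18, 0.06]] + [[0.00, 0.03, -0.09], [0.0, 0.04, -0.11], [0.0, 0.01, -0.02]]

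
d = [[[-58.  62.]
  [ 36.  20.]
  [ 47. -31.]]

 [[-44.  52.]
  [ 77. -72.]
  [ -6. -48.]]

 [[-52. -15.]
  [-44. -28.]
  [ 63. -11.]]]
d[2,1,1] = -28.0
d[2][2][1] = -11.0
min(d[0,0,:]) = -58.0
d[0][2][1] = -31.0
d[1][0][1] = 52.0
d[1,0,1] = 52.0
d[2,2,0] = 63.0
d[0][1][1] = 20.0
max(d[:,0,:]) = 62.0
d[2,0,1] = -15.0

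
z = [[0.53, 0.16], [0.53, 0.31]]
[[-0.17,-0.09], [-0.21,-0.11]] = z @ [[-0.25,-0.13], [-0.24,-0.12]]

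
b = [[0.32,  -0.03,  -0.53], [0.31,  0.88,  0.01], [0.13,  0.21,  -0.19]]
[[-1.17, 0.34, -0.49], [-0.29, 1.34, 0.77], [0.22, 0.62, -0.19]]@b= [[-0.33,0.23,0.72], [0.42,1.35,0.02], [0.24,0.50,-0.07]]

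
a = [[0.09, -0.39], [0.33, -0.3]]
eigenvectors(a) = [[(0.74+0j), 0.74-0.00j],[(0.37-0.57j), 0.37+0.57j]]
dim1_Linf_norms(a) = [0.39, 0.33]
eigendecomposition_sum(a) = [[(0.04+0.18j),-0.20-0.07j], [0.17+0.06j,-0.15+0.12j]] + [[0.05-0.18j, -0.20+0.07j], [0.17-0.06j, -0.15-0.12j]]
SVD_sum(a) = [[0.2,  -0.32], [0.23,  -0.36]] + [[-0.11, -0.07], [0.10, 0.06]]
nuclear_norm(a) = 0.75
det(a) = 0.10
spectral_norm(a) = 0.57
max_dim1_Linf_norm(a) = 0.39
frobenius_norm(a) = 0.60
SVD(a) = [[-0.66, -0.75], [-0.75, 0.66]] @ diag([0.5722941965694887, 0.17770580343051148]) @ [[-0.54, 0.84], [0.84, 0.54]]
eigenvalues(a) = [(-0.11+0.3j), (-0.11-0.3j)]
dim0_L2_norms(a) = [0.34, 0.49]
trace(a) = -0.21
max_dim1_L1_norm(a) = 0.63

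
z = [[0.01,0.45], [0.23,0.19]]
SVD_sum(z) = [[0.10,0.43],[0.06,0.23]] + [[-0.09, 0.02], [0.17, -0.04]]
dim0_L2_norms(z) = [0.23, 0.49]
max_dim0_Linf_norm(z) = 0.45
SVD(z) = [[-0.88, -0.48], [-0.48, 0.88]] @ diag([0.5003707953745644, 0.20304942042819446]) @ [[-0.24, -0.97], [0.97, -0.24]]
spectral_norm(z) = 0.50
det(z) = -0.10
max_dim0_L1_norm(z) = 0.64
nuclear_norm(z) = 0.70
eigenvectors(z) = [[-0.88, -0.73], [0.48, -0.69]]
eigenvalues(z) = [-0.23, 0.43]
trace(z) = 0.20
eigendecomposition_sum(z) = [[-0.15,0.16], [0.08,-0.09]] + [[0.16, 0.29], [0.15, 0.28]]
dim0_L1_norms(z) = [0.24, 0.64]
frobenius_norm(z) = 0.54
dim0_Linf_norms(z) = [0.23, 0.45]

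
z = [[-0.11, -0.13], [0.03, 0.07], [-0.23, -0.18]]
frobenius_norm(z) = 0.35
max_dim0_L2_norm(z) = 0.26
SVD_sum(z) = [[-0.13, -0.11], [0.05, 0.05], [-0.22, -0.20]] + [[0.02, -0.02], [-0.02, 0.02], [-0.01, 0.02]]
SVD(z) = [[-0.49, 0.51], [0.2, -0.72], [-0.85, -0.47]] @ diag([0.34372269070425737, 0.044212123846581165]) @ [[0.74, 0.67],[0.67, -0.74]]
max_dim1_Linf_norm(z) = 0.23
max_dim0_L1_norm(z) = 0.38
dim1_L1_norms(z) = [0.24, 0.1, 0.41]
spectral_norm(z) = 0.34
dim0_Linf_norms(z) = [0.23, 0.18]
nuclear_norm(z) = 0.39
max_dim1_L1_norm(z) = 0.41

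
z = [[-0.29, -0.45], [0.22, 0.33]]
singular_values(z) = [0.67, 0.0]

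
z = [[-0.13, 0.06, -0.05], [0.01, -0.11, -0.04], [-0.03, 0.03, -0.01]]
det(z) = -0.000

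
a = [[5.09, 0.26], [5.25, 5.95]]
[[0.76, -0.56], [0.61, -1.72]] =a @ [[0.15, -0.1], [-0.03, -0.2]]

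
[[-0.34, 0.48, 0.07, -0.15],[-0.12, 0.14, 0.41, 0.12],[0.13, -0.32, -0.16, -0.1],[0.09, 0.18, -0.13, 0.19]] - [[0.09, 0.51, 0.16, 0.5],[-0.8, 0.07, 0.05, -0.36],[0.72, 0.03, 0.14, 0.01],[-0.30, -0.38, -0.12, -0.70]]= [[-0.43, -0.03, -0.09, -0.65], [0.68, 0.07, 0.36, 0.48], [-0.59, -0.35, -0.3, -0.11], [0.39, 0.56, -0.01, 0.89]]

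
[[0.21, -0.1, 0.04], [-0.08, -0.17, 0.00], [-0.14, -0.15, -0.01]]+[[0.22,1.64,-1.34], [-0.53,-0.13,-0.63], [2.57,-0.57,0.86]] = [[0.43,1.54,-1.30],[-0.61,-0.30,-0.63],[2.43,-0.72,0.85]]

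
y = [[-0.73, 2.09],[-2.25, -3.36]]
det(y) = 7.16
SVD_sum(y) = [[0.67,1.43], [-1.69,-3.62]] + [[-1.4, 0.66], [-0.56, 0.26]]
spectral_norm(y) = 4.30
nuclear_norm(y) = 5.96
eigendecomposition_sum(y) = [[(-0.36+1.64j),1.04+1.24j],[-1.13-1.33j,(-1.68+0.08j)]] + [[(-0.36-1.64j),  1.04-1.24j], [(-1.13+1.33j),  -1.68-0.08j]]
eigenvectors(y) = [[(-0.42-0.55j), -0.42+0.55j], [(0.72+0j), 0.72-0.00j]]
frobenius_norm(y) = 4.61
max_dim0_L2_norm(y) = 3.96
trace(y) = -4.09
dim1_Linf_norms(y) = [2.09, 3.36]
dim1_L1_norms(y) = [2.82, 5.61]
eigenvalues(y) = [(-2.04+1.72j), (-2.04-1.72j)]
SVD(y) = [[-0.37, 0.93], [0.93, 0.37]] @ diag([4.2991966292872865, 1.664334204036207]) @ [[-0.42, -0.91], [-0.91, 0.42]]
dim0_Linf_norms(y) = [2.25, 3.36]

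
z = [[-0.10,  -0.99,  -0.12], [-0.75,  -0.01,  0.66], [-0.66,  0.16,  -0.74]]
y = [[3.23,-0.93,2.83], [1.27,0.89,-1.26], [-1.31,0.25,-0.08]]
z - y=[[-3.33, -0.06, -2.95], [-2.02, -0.90, 1.92], [0.65, -0.09, -0.66]]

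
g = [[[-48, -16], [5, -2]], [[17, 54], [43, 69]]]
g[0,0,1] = -16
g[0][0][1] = -16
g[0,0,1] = -16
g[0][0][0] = -48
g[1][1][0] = 43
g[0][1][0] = 5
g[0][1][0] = 5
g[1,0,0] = 17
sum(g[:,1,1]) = 67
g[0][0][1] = -16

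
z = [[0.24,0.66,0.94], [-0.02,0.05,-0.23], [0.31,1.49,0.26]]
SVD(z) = [[-0.57, 0.78, -0.27], [0.03, -0.31, -0.95], [-0.82, -0.55, 0.15]] @ diag([1.8109437683263703, 0.732722503553379, 0.0006330453031784928]) @ [[-0.22,-0.88,-0.42], [0.03,-0.43,0.90], [0.98,-0.18,-0.12]]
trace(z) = 0.55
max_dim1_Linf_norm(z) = 1.49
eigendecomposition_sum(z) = [[(-0.01+0j), (-0.04+0j), (0.01-0j)], [0.00-0.00j, 0.01-0.00j, -0.00+0.00j], [0.00-0.00j, 0.01-0.00j, -0.00+0.00j]] + [[0.13-0.48j, 0.35-2.50j, 0.47-0.11j], [-0.01+0.13j, (0.02+0.65j), (-0.11+0.05j)], [0.15-0.07j, 0.74-0.46j, (0.13+0.1j)]] + [[(0.13+0.48j), 0.35+2.50j, (0.47+0.11j)], [(-0.01-0.13j), (0.02-0.65j), (-0.11-0.05j)], [(0.15+0.07j), (0.74+0.46j), (0.13-0.1j)]]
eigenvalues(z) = [(-0.01+0j), (0.28+0.28j), (0.28-0.28j)]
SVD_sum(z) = [[0.22, 0.91, 0.43], [-0.01, -0.05, -0.02], [0.32, 1.32, 0.62]] + [[0.02, -0.25, 0.51], [-0.01, 0.1, -0.21], [-0.01, 0.17, -0.36]] + [[-0.0, 0.00, 0.0], [-0.00, 0.00, 0.00], [0.0, -0.0, -0.0]]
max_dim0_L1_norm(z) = 2.2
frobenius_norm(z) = 1.95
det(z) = -0.00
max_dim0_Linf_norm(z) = 1.49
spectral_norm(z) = 1.81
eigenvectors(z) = [[(0.98+0j), (0.92+0j), (0.92-0j)],[-0.18+0.00j, -0.23+0.04j, -0.23-0.04j],[-0.13+0.00j, 0.20+0.24j, (0.2-0.24j)]]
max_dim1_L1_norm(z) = 2.06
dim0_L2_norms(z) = [0.39, 1.63, 1.0]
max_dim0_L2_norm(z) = 1.63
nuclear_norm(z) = 2.54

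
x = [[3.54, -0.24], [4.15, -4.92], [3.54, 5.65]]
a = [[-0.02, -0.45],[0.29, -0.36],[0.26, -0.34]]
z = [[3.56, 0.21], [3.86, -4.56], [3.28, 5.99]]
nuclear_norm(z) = 13.72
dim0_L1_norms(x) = [11.23, 10.81]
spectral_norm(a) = 0.73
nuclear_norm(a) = 0.99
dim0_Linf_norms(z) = [3.86, 5.99]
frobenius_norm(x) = 9.92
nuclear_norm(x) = 14.00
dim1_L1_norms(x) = [3.78, 9.07, 9.19]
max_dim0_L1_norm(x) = 11.23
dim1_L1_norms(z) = [3.77, 8.42, 9.27]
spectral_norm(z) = 7.56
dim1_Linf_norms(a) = [0.45, 0.36, 0.34]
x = a + z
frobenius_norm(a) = 0.77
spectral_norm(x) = 7.50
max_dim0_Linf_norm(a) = 0.45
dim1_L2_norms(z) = [3.57, 5.97, 6.83]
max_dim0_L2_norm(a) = 0.67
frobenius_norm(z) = 9.75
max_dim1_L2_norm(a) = 0.46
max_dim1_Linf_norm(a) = 0.45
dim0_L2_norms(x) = [6.5, 7.5]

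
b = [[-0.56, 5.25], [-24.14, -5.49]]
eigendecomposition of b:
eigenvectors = [[(-0.09-0.41j), (-0.09+0.41j)], [(0.91+0j), (0.91-0j)]]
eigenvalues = [(-3.02+10.98j), (-3.02-10.98j)]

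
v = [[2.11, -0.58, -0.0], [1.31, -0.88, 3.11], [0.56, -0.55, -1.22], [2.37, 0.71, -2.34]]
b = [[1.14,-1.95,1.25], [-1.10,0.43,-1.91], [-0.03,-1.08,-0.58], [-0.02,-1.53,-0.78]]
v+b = [[3.25, -2.53, 1.25],  [0.21, -0.45, 1.20],  [0.53, -1.63, -1.80],  [2.35, -0.82, -3.12]]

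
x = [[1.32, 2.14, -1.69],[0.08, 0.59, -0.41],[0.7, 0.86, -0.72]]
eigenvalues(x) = [(0.6+0.65j), (0.6-0.65j), (-0.01+0j)]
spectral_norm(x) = 3.37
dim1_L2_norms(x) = [3.03, 0.72, 1.32]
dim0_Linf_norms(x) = [1.32, 2.14, 1.69]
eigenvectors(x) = [[0.87+0.00j, 0.87-0.00j, 0.17+0.00j], [0.06+0.18j, (0.06-0.18j), 0.54+0.00j], [(0.45-0.1j), (0.45+0.1j), (0.82+0j)]]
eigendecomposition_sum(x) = [[(0.66+0.05j), 1.07-1.05j, -0.84+0.68j], [0.04+0.14j, 0.30+0.14j, (-0.2-0.12j)], [0.35-0.06j, (0.43-0.67j), -0.36+0.46j]] + [[(0.66-0.05j), 1.07+1.05j, -0.84-0.68j], [(0.04-0.14j), 0.30-0.14j, -0.20+0.12j], [0.35+0.06j, (0.43+0.67j), (-0.36-0.46j)]] + [[0.00+0.00j,(-0+0j),-0.00-0.00j], [0j,(-0+0j),-0.00-0.00j], [0j,(-0+0j),(-0-0j)]]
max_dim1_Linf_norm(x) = 2.14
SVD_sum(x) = [[1.33, 2.14, -1.69], [0.3, 0.48, -0.38], [0.58, 0.93, -0.73]] + [[-0.01, 0.0, -0.0], [-0.22, 0.11, -0.03], [0.13, -0.06, 0.02]] + [[0.00, 0.00, 0.0], [-0.00, -0.0, -0.0], [-0.00, -0.0, -0.0]]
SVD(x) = [[-0.90, -0.02, -0.44],[-0.20, -0.87, 0.46],[-0.39, 0.50, 0.77]] @ diag([3.371638354011092, 0.28413470215945935, 0.004720253185038689]) @ [[-0.44, -0.71, 0.56], [0.88, -0.46, 0.12], [-0.17, -0.54, -0.82]]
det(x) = -0.00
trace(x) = 1.19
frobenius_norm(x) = 3.38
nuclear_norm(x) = 3.66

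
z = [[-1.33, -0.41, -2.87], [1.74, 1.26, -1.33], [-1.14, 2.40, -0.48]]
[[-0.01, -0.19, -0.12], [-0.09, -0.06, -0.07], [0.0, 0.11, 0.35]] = z@[[-0.03, -0.02, -0.08], [-0.01, 0.05, 0.12], [0.02, 0.07, 0.06]]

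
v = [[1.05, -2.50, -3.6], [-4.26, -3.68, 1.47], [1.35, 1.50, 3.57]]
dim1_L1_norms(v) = [7.15, 9.41, 6.42]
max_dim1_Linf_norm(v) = 4.26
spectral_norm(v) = 6.15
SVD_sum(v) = [[-1.46, -1.96, -1.0], [-2.50, -3.36, -1.72], [1.77, 2.39, 1.22]] + [[1.85, 0.15, -2.97], [-1.92, -0.15, 3.1], [-1.19, -0.09, 1.91]] + [[0.66, -0.68, 0.38], [0.16, -0.16, 0.09], [0.77, -0.79, 0.44]]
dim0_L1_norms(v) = [6.66, 7.68, 8.64]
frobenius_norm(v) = 8.43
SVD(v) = [[-0.43, -0.63, -0.64],[-0.74, 0.66, -0.16],[0.52, 0.41, -0.75]] @ diag([6.1479254059473, 5.538142639021636, 1.5851780066472774]) @ [[0.55,0.74,0.38], [-0.53,-0.04,0.85], [-0.65,0.67,-0.37]]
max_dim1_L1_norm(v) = 9.41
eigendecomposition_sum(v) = [[(-0.82+0j), -1.24+0.00j, -0.13+0.00j], [(-2.95+0j), -4.46+0.00j, (-0.46+0j)], [0.63-0.00j, (0.96-0j), 0.10-0.00j]] + [[0.93+1.48j, -0.63+0.66j, -1.74+5.01j], [-0.66-0.93j, 0.39-0.45j, (0.97-3.31j)], [(0.36-0.45j), (0.27+0.12j), (1.74+0j)]] + [[(0.93-1.48j), -0.63-0.66j, -1.74-5.01j], [(-0.66+0.93j), (0.39+0.45j), (0.97+3.31j)], [0.36+0.45j, (0.27-0.12j), 1.74-0.00j]]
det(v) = -53.97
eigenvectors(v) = [[(0.26+0j), 0.81+0.00j, (0.81-0j)], [0.94+0.00j, -0.53+0.03j, -0.53-0.03j], [(-0.2+0j), (-0.09-0.25j), (-0.09+0.25j)]]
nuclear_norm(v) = 13.27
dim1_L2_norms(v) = [4.51, 5.82, 4.1]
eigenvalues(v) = [(-5.18+0j), (3.06+1.03j), (3.06-1.03j)]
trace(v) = 0.94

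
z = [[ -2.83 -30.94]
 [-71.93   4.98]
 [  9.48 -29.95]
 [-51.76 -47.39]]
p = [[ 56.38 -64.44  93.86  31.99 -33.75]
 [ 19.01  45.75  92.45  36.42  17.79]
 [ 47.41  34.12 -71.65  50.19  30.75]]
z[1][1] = 4.98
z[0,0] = -2.83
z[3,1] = -47.39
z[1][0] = -71.93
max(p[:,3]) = 50.19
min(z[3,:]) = -51.76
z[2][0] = 9.48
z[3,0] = -51.76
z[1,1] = 4.98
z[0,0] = -2.83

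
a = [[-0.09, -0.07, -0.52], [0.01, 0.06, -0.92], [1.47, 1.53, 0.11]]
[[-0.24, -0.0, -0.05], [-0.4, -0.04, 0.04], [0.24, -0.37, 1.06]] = a@[[0.17, -0.39, 0.22], [-0.04, 0.13, 0.48], [0.43, 0.05, -0.01]]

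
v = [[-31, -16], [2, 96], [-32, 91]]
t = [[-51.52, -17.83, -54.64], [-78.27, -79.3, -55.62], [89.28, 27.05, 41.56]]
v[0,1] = -16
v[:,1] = [-16, 96, 91]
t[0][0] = -51.52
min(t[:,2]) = -55.62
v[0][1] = -16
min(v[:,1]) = -16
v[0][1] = -16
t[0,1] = -17.83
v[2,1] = 91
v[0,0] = -31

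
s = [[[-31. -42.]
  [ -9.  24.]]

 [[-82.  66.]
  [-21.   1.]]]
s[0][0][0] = -31.0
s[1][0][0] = -82.0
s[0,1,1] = 24.0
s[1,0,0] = -82.0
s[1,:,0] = [-82.0, -21.0]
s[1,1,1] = 1.0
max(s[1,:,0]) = -21.0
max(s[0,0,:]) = -31.0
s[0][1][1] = 24.0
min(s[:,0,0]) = -82.0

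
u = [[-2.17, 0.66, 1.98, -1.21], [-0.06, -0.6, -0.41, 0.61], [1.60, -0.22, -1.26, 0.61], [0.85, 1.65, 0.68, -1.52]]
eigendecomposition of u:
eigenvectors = [[(0.81+0j), -0.54+0.00j, -0.22+0.23j, -0.22-0.23j], [-0.04+0.00j, (-0.17+0j), 0.60+0.00j, (0.6-0j)], [-0.57+0.00j, 0.46+0.00j, (-0.17+0.45j), (-0.17-0.45j)], [-0.12+0.00j, 0.68+0.00j, 0.45+0.33j, 0.45-0.33j]]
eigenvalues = [(-3.41+0j), (-2.13+0j), (-0+0j), (-0-0j)]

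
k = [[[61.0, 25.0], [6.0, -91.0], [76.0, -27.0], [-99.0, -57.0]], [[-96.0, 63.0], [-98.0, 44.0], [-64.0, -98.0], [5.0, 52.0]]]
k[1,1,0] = -98.0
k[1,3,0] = 5.0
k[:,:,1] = [[25.0, -91.0, -27.0, -57.0], [63.0, 44.0, -98.0, 52.0]]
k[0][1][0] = 6.0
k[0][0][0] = 61.0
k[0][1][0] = 6.0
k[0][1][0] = 6.0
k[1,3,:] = [5.0, 52.0]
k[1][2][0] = -64.0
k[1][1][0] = -98.0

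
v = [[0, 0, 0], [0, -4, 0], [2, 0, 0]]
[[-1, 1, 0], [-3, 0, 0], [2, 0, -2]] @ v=[[0, -4, 0], [0, 0, 0], [-4, 0, 0]]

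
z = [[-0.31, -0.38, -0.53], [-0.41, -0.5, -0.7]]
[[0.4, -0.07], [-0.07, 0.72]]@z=[[-0.10, -0.12, -0.16], [-0.27, -0.33, -0.47]]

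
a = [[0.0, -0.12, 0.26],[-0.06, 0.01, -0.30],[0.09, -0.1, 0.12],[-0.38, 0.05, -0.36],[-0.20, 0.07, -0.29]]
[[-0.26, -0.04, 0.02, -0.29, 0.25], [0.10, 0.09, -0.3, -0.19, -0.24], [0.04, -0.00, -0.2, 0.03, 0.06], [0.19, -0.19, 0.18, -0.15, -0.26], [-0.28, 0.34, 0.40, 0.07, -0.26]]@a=[[0.06, 0.03, -0.02], [0.09, -0.01, 0.1], [-0.04, 0.02, -0.04], [0.14, -0.07, 0.26], [0.04, -0.02, -0.08]]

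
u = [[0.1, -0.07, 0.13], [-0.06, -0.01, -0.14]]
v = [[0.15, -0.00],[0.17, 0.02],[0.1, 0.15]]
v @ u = [[0.02, -0.01, 0.02], [0.02, -0.01, 0.02], [0.0, -0.01, -0.01]]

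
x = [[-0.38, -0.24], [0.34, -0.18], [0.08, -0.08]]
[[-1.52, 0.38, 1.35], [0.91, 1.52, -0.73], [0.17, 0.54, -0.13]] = x @ [[3.28, 1.98, -2.79], [1.14, -4.73, -1.22]]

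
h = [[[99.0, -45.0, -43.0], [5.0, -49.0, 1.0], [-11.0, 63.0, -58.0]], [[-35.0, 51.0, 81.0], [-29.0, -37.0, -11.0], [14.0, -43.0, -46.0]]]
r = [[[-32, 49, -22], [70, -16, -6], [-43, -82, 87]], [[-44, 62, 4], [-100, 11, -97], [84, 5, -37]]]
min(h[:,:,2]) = -58.0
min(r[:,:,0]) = -100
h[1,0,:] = [-35.0, 51.0, 81.0]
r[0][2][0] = -43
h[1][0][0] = -35.0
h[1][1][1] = -37.0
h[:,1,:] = [[5.0, -49.0, 1.0], [-29.0, -37.0, -11.0]]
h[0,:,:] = [[99.0, -45.0, -43.0], [5.0, -49.0, 1.0], [-11.0, 63.0, -58.0]]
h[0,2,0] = -11.0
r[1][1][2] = -97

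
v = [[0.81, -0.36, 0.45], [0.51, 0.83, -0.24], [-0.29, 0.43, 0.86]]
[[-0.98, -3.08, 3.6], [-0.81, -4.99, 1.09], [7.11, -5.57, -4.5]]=v @ [[-3.24, -3.42, 4.78],[2.70, -5.35, -2.33],[5.82, -4.96, -2.46]]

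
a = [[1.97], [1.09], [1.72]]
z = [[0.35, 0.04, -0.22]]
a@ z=[[0.69, 0.08, -0.43],  [0.38, 0.04, -0.24],  [0.60, 0.07, -0.38]]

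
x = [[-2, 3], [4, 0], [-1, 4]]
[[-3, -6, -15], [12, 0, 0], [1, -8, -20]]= x@[[3, 0, 0], [1, -2, -5]]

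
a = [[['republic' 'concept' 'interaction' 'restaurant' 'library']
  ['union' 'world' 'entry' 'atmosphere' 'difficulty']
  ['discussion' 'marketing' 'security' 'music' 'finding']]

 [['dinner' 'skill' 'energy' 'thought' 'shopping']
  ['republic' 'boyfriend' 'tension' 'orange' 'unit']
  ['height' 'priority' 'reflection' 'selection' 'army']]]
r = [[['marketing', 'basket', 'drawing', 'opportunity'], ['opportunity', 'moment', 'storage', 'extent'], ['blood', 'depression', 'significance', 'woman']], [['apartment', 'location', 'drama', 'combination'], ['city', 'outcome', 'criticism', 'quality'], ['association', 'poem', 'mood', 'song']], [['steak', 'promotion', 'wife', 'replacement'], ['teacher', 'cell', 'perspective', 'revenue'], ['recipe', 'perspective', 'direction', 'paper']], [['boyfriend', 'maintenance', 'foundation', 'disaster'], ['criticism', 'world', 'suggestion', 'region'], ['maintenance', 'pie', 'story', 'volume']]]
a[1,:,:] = [['dinner', 'skill', 'energy', 'thought', 'shopping'], ['republic', 'boyfriend', 'tension', 'orange', 'unit'], ['height', 'priority', 'reflection', 'selection', 'army']]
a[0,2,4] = 'finding'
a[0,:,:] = [['republic', 'concept', 'interaction', 'restaurant', 'library'], ['union', 'world', 'entry', 'atmosphere', 'difficulty'], ['discussion', 'marketing', 'security', 'music', 'finding']]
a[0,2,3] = 'music'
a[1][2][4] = 'army'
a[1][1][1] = 'boyfriend'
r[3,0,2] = 'foundation'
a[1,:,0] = ['dinner', 'republic', 'height']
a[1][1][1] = 'boyfriend'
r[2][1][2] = 'perspective'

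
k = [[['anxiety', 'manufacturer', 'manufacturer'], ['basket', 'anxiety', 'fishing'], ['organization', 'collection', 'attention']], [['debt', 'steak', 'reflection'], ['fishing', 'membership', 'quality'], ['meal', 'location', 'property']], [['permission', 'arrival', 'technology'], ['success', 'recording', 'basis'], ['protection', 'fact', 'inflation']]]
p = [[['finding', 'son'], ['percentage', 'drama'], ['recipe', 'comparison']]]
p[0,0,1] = 'son'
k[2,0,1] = 'arrival'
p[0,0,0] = 'finding'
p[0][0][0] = 'finding'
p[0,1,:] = ['percentage', 'drama']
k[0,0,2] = 'manufacturer'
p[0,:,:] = [['finding', 'son'], ['percentage', 'drama'], ['recipe', 'comparison']]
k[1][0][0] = 'debt'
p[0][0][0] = 'finding'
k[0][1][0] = 'basket'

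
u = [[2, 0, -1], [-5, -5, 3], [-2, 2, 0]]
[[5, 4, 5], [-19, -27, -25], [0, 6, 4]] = u @ [[1, 0, 0], [1, 3, 2], [-3, -4, -5]]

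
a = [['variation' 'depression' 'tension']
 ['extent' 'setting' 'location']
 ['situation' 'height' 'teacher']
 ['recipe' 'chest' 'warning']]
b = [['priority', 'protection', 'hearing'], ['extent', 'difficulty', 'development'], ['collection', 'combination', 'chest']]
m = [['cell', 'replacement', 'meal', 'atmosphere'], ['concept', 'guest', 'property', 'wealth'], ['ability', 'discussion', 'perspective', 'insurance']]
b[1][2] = 'development'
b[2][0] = 'collection'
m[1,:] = ['concept', 'guest', 'property', 'wealth']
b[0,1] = 'protection'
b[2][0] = 'collection'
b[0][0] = 'priority'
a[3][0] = 'recipe'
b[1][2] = 'development'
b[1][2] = 'development'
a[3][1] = 'chest'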